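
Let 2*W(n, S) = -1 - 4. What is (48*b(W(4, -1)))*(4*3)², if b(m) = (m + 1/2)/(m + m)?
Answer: 13824/5 ≈ 2764.8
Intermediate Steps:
W(n, S) = -5/2 (W(n, S) = (-1 - 4)/2 = (½)*(-5) = -5/2)
b(m) = (½ + m)/(2*m) (b(m) = (m + ½)/((2*m)) = (½ + m)*(1/(2*m)) = (½ + m)/(2*m))
(48*b(W(4, -1)))*(4*3)² = (48*((1 + 2*(-5/2))/(4*(-5/2))))*(4*3)² = (48*((¼)*(-⅖)*(1 - 5)))*12² = (48*((¼)*(-⅖)*(-4)))*144 = (48*(⅖))*144 = (96/5)*144 = 13824/5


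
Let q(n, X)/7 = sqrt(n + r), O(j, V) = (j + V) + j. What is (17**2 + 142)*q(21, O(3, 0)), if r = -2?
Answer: 3017*sqrt(19) ≈ 13151.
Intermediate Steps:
O(j, V) = V + 2*j (O(j, V) = (V + j) + j = V + 2*j)
q(n, X) = 7*sqrt(-2 + n) (q(n, X) = 7*sqrt(n - 2) = 7*sqrt(-2 + n))
(17**2 + 142)*q(21, O(3, 0)) = (17**2 + 142)*(7*sqrt(-2 + 21)) = (289 + 142)*(7*sqrt(19)) = 431*(7*sqrt(19)) = 3017*sqrt(19)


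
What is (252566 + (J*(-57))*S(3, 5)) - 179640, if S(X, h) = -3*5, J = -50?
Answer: 30176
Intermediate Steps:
S(X, h) = -15
(252566 + (J*(-57))*S(3, 5)) - 179640 = (252566 - 50*(-57)*(-15)) - 179640 = (252566 + 2850*(-15)) - 179640 = (252566 - 42750) - 179640 = 209816 - 179640 = 30176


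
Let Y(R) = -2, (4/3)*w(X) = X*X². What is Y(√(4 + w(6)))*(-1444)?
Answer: 2888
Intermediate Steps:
w(X) = 3*X³/4 (w(X) = 3*(X*X²)/4 = 3*X³/4)
Y(√(4 + w(6)))*(-1444) = -2*(-1444) = 2888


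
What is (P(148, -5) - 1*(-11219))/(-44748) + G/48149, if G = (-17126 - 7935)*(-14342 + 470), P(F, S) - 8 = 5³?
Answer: 117847918274/16322511 ≈ 7220.0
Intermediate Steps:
P(F, S) = 133 (P(F, S) = 8 + 5³ = 8 + 125 = 133)
G = 347646192 (G = -25061*(-13872) = 347646192)
(P(148, -5) - 1*(-11219))/(-44748) + G/48149 = (133 - 1*(-11219))/(-44748) + 347646192/48149 = (133 + 11219)*(-1/44748) + 347646192*(1/48149) = 11352*(-1/44748) + 347646192/48149 = -86/339 + 347646192/48149 = 117847918274/16322511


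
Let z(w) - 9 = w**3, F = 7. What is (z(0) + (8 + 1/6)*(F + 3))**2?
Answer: 73984/9 ≈ 8220.4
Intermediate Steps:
z(w) = 9 + w**3
(z(0) + (8 + 1/6)*(F + 3))**2 = ((9 + 0**3) + (8 + 1/6)*(7 + 3))**2 = ((9 + 0) + (8 + 1/6)*10)**2 = (9 + (49/6)*10)**2 = (9 + 245/3)**2 = (272/3)**2 = 73984/9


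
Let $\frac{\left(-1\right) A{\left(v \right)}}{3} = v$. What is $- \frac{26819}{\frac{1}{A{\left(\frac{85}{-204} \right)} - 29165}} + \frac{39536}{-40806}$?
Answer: $\frac{63832222710263}{81612} \approx 7.8214 \cdot 10^{8}$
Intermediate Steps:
$A{\left(v \right)} = - 3 v$
$- \frac{26819}{\frac{1}{A{\left(\frac{85}{-204} \right)} - 29165}} + \frac{39536}{-40806} = - \frac{26819}{\frac{1}{- 3 \frac{85}{-204} - 29165}} + \frac{39536}{-40806} = - \frac{26819}{\frac{1}{- 3 \cdot 85 \left(- \frac{1}{204}\right) - 29165}} + 39536 \left(- \frac{1}{40806}\right) = - \frac{26819}{\frac{1}{\left(-3\right) \left(- \frac{5}{12}\right) - 29165}} - \frac{19768}{20403} = - \frac{26819}{\frac{1}{\frac{5}{4} - 29165}} - \frac{19768}{20403} = - \frac{26819}{\frac{1}{- \frac{116655}{4}}} - \frac{19768}{20403} = - \frac{26819}{- \frac{4}{116655}} - \frac{19768}{20403} = \left(-26819\right) \left(- \frac{116655}{4}\right) - \frac{19768}{20403} = \frac{3128570445}{4} - \frac{19768}{20403} = \frac{63832222710263}{81612}$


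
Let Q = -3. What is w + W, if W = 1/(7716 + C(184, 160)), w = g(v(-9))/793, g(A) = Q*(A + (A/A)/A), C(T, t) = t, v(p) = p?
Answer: 648211/18737004 ≈ 0.034595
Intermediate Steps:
g(A) = -3*A - 3/A (g(A) = -3*(A + (A/A)/A) = -3*(A + 1/A) = -3*A - 3/A)
w = 82/2379 (w = (-3*(-9) - 3/(-9))/793 = (27 - 3*(-⅑))*(1/793) = (27 + ⅓)*(1/793) = (82/3)*(1/793) = 82/2379 ≈ 0.034468)
W = 1/7876 (W = 1/(7716 + 160) = 1/7876 ≈ 0.00012697)
w + W = 82/2379 + 1/7876 = 648211/18737004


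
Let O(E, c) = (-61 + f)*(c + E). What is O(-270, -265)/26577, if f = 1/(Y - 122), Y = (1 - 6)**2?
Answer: 3166130/2577969 ≈ 1.2281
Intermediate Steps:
Y = 25 (Y = (-5)**2 = 25)
f = -1/97 (f = 1/(25 - 122) = 1/(-97) = -1/97 ≈ -0.010309)
O(E, c) = -5918*E/97 - 5918*c/97 (O(E, c) = (-61 - 1/97)*(c + E) = -5918*(E + c)/97 = -5918*E/97 - 5918*c/97)
O(-270, -265)/26577 = (-5918/97*(-270) - 5918/97*(-265))/26577 = (1597860/97 + 1568270/97)*(1/26577) = (3166130/97)*(1/26577) = 3166130/2577969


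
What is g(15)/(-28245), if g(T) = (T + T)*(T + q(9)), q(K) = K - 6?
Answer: -36/1883 ≈ -0.019118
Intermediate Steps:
q(K) = -6 + K
g(T) = 2*T*(3 + T) (g(T) = (T + T)*(T + (-6 + 9)) = (2*T)*(T + 3) = (2*T)*(3 + T) = 2*T*(3 + T))
g(15)/(-28245) = (2*15*(3 + 15))/(-28245) = (2*15*18)*(-1/28245) = 540*(-1/28245) = -36/1883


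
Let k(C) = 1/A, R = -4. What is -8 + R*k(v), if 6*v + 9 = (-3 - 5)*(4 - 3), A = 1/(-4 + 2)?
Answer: 0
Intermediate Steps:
A = -1/2 (A = 1/(-2) = -1/2 ≈ -0.50000)
v = -17/6 (v = -3/2 + ((-3 - 5)*(4 - 3))/6 = -3/2 + (-8*1)/6 = -3/2 + (1/6)*(-8) = -3/2 - 4/3 = -17/6 ≈ -2.8333)
k(C) = -2 (k(C) = 1/(-1/2) = -2)
-8 + R*k(v) = -8 - 4*(-2) = -8 + 8 = 0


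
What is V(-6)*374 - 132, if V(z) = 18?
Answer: 6600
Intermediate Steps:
V(-6)*374 - 132 = 18*374 - 132 = 6732 - 132 = 6600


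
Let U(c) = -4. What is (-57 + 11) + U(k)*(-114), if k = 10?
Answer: 410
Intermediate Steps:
(-57 + 11) + U(k)*(-114) = (-57 + 11) - 4*(-114) = -46 + 456 = 410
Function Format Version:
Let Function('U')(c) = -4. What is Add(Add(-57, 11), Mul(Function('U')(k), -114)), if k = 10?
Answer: 410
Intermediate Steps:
Add(Add(-57, 11), Mul(Function('U')(k), -114)) = Add(Add(-57, 11), Mul(-4, -114)) = Add(-46, 456) = 410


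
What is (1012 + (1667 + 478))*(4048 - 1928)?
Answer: 6692840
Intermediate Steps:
(1012 + (1667 + 478))*(4048 - 1928) = (1012 + 2145)*2120 = 3157*2120 = 6692840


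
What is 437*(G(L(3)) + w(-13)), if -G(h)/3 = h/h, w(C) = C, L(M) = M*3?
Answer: -6992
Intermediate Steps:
L(M) = 3*M
G(h) = -3 (G(h) = -3*h/h = -3*1 = -3)
437*(G(L(3)) + w(-13)) = 437*(-3 - 13) = 437*(-16) = -6992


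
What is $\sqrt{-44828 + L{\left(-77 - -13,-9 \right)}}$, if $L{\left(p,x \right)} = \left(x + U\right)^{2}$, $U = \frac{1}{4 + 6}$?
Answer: $\frac{i \sqrt{4474879}}{10} \approx 211.54 i$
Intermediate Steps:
$U = \frac{1}{10} \approx 0.1$
$L{\left(p,x \right)} = \left(\frac{1}{10} + x\right)^{2}$ ($L{\left(p,x \right)} = \left(x + \frac{1}{10}\right)^{2} = \left(\frac{1}{10} + x\right)^{2}$)
$\sqrt{-44828 + L{\left(-77 - -13,-9 \right)}} = \sqrt{-44828 + \frac{\left(1 + 10 \left(-9\right)\right)^{2}}{100}} = \sqrt{-44828 + \frac{\left(1 - 90\right)^{2}}{100}} = \sqrt{-44828 + \frac{\left(-89\right)^{2}}{100}} = \sqrt{-44828 + \frac{1}{100} \cdot 7921} = \sqrt{-44828 + \frac{7921}{100}} = \sqrt{- \frac{4474879}{100}} = \frac{i \sqrt{4474879}}{10}$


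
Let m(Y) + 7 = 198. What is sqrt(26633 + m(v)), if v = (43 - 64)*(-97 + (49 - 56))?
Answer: 2*sqrt(6706) ≈ 163.78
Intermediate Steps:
v = 2184 (v = -21*(-97 - 7) = -21*(-104) = 2184)
m(Y) = 191 (m(Y) = -7 + 198 = 191)
sqrt(26633 + m(v)) = sqrt(26633 + 191) = sqrt(26824) = 2*sqrt(6706)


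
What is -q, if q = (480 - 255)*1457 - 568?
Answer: -327257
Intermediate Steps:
q = 327257 (q = 225*1457 - 568 = 327825 - 568 = 327257)
-q = -1*327257 = -327257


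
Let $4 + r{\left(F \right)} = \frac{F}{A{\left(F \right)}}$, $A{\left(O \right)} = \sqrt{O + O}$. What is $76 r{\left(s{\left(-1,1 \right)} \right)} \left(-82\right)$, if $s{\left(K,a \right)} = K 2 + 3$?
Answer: $24928 - 3116 \sqrt{2} \approx 20521.0$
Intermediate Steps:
$s{\left(K,a \right)} = 3 + 2 K$ ($s{\left(K,a \right)} = 2 K + 3 = 3 + 2 K$)
$A{\left(O \right)} = \sqrt{2} \sqrt{O}$ ($A{\left(O \right)} = \sqrt{2 O} = \sqrt{2} \sqrt{O}$)
$r{\left(F \right)} = -4 + \frac{\sqrt{2} \sqrt{F}}{2}$ ($r{\left(F \right)} = -4 + \frac{F}{\sqrt{2} \sqrt{F}} = -4 + F \frac{\sqrt{2}}{2 \sqrt{F}} = -4 + \frac{\sqrt{2} \sqrt{F}}{2}$)
$76 r{\left(s{\left(-1,1 \right)} \right)} \left(-82\right) = 76 \left(-4 + \frac{\sqrt{2} \sqrt{3 + 2 \left(-1\right)}}{2}\right) \left(-82\right) = 76 \left(-4 + \frac{\sqrt{2} \sqrt{3 - 2}}{2}\right) \left(-82\right) = 76 \left(-4 + \frac{\sqrt{2} \sqrt{1}}{2}\right) \left(-82\right) = 76 \left(-4 + \frac{1}{2} \sqrt{2} \cdot 1\right) \left(-82\right) = 76 \left(-4 + \frac{\sqrt{2}}{2}\right) \left(-82\right) = \left(-304 + 38 \sqrt{2}\right) \left(-82\right) = 24928 - 3116 \sqrt{2}$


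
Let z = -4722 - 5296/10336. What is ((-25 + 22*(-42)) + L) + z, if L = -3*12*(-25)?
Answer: -3082397/646 ≈ -4771.5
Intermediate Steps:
z = -3050743/646 (z = -4722 - 5296*1/10336 = -4722 - 331/646 = -3050743/646 ≈ -4722.5)
L = 900 (L = -36*(-25) = 900)
((-25 + 22*(-42)) + L) + z = ((-25 + 22*(-42)) + 900) - 3050743/646 = ((-25 - 924) + 900) - 3050743/646 = (-949 + 900) - 3050743/646 = -49 - 3050743/646 = -3082397/646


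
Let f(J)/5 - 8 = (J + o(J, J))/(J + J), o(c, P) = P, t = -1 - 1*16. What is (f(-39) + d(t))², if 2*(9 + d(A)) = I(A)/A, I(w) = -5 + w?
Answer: 388129/289 ≈ 1343.0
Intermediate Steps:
t = -17 (t = -1 - 16 = -17)
d(A) = -9 + (-5 + A)/(2*A) (d(A) = -9 + ((-5 + A)/A)/2 = -9 + (-5 + A)/(2*A))
f(J) = 45 (f(J) = 40 + 5*((J + J)/(J + J)) = 40 + 5*((2*J)/((2*J))) = 40 + 5*((2*J)*(1/(2*J))) = 40 + 5*1 = 40 + 5 = 45)
(f(-39) + d(t))² = (45 + (½)*(-5 - 17*(-17))/(-17))² = (45 + (½)*(-1/17)*(-5 + 289))² = (45 + (½)*(-1/17)*284)² = (45 - 142/17)² = (623/17)² = 388129/289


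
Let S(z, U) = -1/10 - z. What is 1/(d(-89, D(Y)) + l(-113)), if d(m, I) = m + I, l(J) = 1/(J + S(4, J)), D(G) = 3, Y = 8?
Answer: -1171/100716 ≈ -0.011627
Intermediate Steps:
S(z, U) = -⅒ - z (S(z, U) = -1*⅒ - z = -⅒ - z)
l(J) = 1/(-41/10 + J) (l(J) = 1/(J + (-⅒ - 1*4)) = 1/(J + (-⅒ - 4)) = 1/(J - 41/10) = 1/(-41/10 + J))
d(m, I) = I + m
1/(d(-89, D(Y)) + l(-113)) = 1/((3 - 89) + 10/(-41 + 10*(-113))) = 1/(-86 + 10/(-41 - 1130)) = 1/(-86 + 10/(-1171)) = 1/(-86 + 10*(-1/1171)) = 1/(-86 - 10/1171) = 1/(-100716/1171) = -1171/100716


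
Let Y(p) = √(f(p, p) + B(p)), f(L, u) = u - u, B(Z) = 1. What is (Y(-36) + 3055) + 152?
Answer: 3208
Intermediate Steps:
f(L, u) = 0
Y(p) = 1 (Y(p) = √(0 + 1) = √1 = 1)
(Y(-36) + 3055) + 152 = (1 + 3055) + 152 = 3056 + 152 = 3208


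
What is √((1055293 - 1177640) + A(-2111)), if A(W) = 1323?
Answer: 8*I*√1891 ≈ 347.89*I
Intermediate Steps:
√((1055293 - 1177640) + A(-2111)) = √((1055293 - 1177640) + 1323) = √(-122347 + 1323) = √(-121024) = 8*I*√1891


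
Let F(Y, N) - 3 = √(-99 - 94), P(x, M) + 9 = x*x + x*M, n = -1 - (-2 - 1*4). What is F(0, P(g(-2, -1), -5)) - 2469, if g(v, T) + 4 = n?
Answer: -2466 + I*√193 ≈ -2466.0 + 13.892*I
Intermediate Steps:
n = 5 (n = -1 - (-2 - 4) = -1 - 1*(-6) = -1 + 6 = 5)
g(v, T) = 1 (g(v, T) = -4 + 5 = 1)
P(x, M) = -9 + x² + M*x (P(x, M) = -9 + (x*x + x*M) = -9 + (x² + M*x) = -9 + x² + M*x)
F(Y, N) = 3 + I*√193 (F(Y, N) = 3 + √(-99 - 94) = 3 + √(-193) = 3 + I*√193)
F(0, P(g(-2, -1), -5)) - 2469 = (3 + I*√193) - 2469 = -2466 + I*√193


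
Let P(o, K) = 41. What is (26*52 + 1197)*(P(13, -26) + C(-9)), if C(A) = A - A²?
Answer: -124901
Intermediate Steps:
(26*52 + 1197)*(P(13, -26) + C(-9)) = (26*52 + 1197)*(41 - 9*(1 - 1*(-9))) = (1352 + 1197)*(41 - 9*(1 + 9)) = 2549*(41 - 9*10) = 2549*(41 - 90) = 2549*(-49) = -124901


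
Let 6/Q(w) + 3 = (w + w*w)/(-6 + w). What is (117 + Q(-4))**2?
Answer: 654481/49 ≈ 13357.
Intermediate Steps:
Q(w) = 6/(-3 + (w + w**2)/(-6 + w)) (Q(w) = 6/(-3 + (w + w*w)/(-6 + w)) = 6/(-3 + (w + w**2)/(-6 + w)))
(117 + Q(-4))**2 = (117 + 6*(-6 - 4)/(18 + (-4)**2 - 2*(-4)))**2 = (117 + 6*(-10)/(18 + 16 + 8))**2 = (117 + 6*(-10)/42)**2 = (117 + 6*(1/42)*(-10))**2 = (117 - 10/7)**2 = (809/7)**2 = 654481/49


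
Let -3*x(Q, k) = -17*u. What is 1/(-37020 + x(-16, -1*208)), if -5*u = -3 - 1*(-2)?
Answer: -15/555283 ≈ -2.7013e-5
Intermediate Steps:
u = 1/5 (u = -(-3 - 1*(-2))/5 = -(-3 + 2)/5 = -1/5*(-1) = 1/5 ≈ 0.20000)
x(Q, k) = 17/15 (x(Q, k) = -(-17)/(3*5) = -1/3*(-17/5) = 17/15)
1/(-37020 + x(-16, -1*208)) = 1/(-37020 + 17/15) = 1/(-555283/15) = -15/555283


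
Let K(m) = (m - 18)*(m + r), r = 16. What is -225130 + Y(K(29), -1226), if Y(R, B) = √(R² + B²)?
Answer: -225130 + √1748101 ≈ -2.2381e+5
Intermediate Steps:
K(m) = (-18 + m)*(16 + m) (K(m) = (m - 18)*(m + 16) = (-18 + m)*(16 + m))
Y(R, B) = √(B² + R²)
-225130 + Y(K(29), -1226) = -225130 + √((-1226)² + (-288 + 29² - 2*29)²) = -225130 + √(1503076 + (-288 + 841 - 58)²) = -225130 + √(1503076 + 495²) = -225130 + √(1503076 + 245025) = -225130 + √1748101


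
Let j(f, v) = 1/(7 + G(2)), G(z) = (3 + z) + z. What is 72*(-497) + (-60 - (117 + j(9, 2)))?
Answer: -503455/14 ≈ -35961.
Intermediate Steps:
G(z) = 3 + 2*z
j(f, v) = 1/14 (j(f, v) = 1/(7 + (3 + 2*2)) = 1/(7 + (3 + 4)) = 1/(7 + 7) = 1/14)
72*(-497) + (-60 - (117 + j(9, 2))) = 72*(-497) + (-60 - (117 + 1/14)) = -35784 + (-60 - 1*1639/14) = -35784 + (-60 - 1639/14) = -35784 - 2479/14 = -503455/14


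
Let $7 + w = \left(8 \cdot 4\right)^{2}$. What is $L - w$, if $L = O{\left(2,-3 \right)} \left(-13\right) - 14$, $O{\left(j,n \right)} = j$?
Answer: $-1057$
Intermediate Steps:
$L = -40$ ($L = 2 \left(-13\right) - 14 = -26 - 14 = -40$)
$w = 1017$ ($w = -7 + \left(8 \cdot 4\right)^{2} = -7 + 32^{2} = -7 + 1024 = 1017$)
$L - w = -40 - 1017 = -1057$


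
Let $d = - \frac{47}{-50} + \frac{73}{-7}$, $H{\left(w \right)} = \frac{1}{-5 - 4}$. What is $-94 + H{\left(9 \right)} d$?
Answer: $- \frac{32531}{350} \approx -92.946$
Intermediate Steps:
$H{\left(w \right)} = - \frac{1}{9}$ ($H{\left(w \right)} = \frac{1}{-9} = - \frac{1}{9}$)
$d = - \frac{3321}{350}$ ($d = \left(-47\right) \left(- \frac{1}{50}\right) + 73 \left(- \frac{1}{7}\right) = \frac{47}{50} - \frac{73}{7} = - \frac{3321}{350} \approx -9.4886$)
$-94 + H{\left(9 \right)} d = -94 - - \frac{369}{350} = -94 + \frac{369}{350} = - \frac{32531}{350}$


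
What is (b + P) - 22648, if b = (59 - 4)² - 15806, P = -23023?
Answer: -58452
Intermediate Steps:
b = -12781 (b = 55² - 15806 = 3025 - 15806 = -12781)
(b + P) - 22648 = (-12781 - 23023) - 22648 = -35804 - 22648 = -58452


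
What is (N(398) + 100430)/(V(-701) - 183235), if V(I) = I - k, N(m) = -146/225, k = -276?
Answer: -5649151/10330875 ≈ -0.54682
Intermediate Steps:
N(m) = -146/225 (N(m) = -146*1/225 = -146/225)
V(I) = 276 + I (V(I) = I - 1*(-276) = I + 276 = 276 + I)
(N(398) + 100430)/(V(-701) - 183235) = (-146/225 + 100430)/((276 - 701) - 183235) = 22596604/(225*(-425 - 183235)) = (22596604/225)/(-183660) = (22596604/225)*(-1/183660) = -5649151/10330875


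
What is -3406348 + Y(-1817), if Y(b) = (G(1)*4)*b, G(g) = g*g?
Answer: -3413616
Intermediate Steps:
G(g) = g**2
Y(b) = 4*b (Y(b) = (1**2*4)*b = (1*4)*b = 4*b)
-3406348 + Y(-1817) = -3406348 + 4*(-1817) = -3406348 - 7268 = -3413616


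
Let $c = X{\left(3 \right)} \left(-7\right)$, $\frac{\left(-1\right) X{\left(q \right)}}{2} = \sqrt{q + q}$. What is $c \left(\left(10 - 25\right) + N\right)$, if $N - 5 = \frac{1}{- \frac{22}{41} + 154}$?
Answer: $- \frac{440153 \sqrt{6}}{3146} \approx -342.71$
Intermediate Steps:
$X{\left(q \right)} = - 2 \sqrt{2} \sqrt{q}$ ($X{\left(q \right)} = - 2 \sqrt{q + q} = - 2 \sqrt{2 q} = - 2 \sqrt{2} \sqrt{q}$)
$N = \frac{31501}{6292}$ ($N = 5 + \frac{1}{- \frac{22}{41} + 154} = 5 + \frac{1}{\frac{6292}{41}} = 5 + \frac{41}{6292} = \frac{31501}{6292} \approx 5.0065$)
$c = 14 \sqrt{6}$ ($c = - 2 \sqrt{2} \sqrt{3} \left(-7\right) = - 2 \sqrt{6} \left(-7\right) = 14 \sqrt{6} \approx 34.293$)
$c \left(\left(10 - 25\right) + N\right) = 14 \sqrt{6} \left(\left(10 - 25\right) + \frac{31501}{6292}\right) = 14 \sqrt{6} \left(-15 + \frac{31501}{6292}\right) = 14 \sqrt{6} \left(- \frac{62879}{6292}\right) = - \frac{440153 \sqrt{6}}{3146}$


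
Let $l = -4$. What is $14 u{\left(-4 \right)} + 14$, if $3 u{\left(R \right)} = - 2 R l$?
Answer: $- \frac{406}{3} \approx -135.33$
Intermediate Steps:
$u{\left(R \right)} = \frac{8 R}{3}$ ($u{\left(R \right)} = \frac{- 2 R \left(-4\right)}{3} = \frac{8 R}{3}$)
$14 u{\left(-4 \right)} + 14 = 14 \cdot \frac{8}{3} \left(-4\right) + 14 = 14 \left(- \frac{32}{3}\right) + 14 = - \frac{448}{3} + 14 = - \frac{406}{3}$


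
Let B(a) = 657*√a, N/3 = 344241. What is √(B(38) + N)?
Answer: 3*√(114747 + 73*√38) ≈ 1018.2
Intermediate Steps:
N = 1032723 (N = 3*344241 = 1032723)
√(B(38) + N) = √(657*√38 + 1032723) = √(1032723 + 657*√38)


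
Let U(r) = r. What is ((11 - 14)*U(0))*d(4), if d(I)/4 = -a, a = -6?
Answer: 0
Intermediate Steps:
d(I) = 24 (d(I) = 4*(-1*(-6)) = 4*6 = 24)
((11 - 14)*U(0))*d(4) = ((11 - 14)*0)*24 = -3*0*24 = 0*24 = 0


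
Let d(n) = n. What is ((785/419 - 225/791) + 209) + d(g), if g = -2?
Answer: 69132463/331429 ≈ 208.59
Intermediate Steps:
((785/419 - 225/791) + 209) + d(g) = ((785/419 - 225/791) + 209) - 2 = (526660/331429 + 209) - 2 = 69795321/331429 - 2 = 69132463/331429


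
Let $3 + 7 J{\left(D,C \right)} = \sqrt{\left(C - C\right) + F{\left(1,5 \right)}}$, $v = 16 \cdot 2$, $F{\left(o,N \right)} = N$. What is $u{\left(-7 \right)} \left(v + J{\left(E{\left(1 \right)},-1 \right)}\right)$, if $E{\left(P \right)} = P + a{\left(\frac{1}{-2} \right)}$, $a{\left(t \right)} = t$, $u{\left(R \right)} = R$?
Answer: $-221 - \sqrt{5} \approx -223.24$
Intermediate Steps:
$E{\left(P \right)} = - \frac{1}{2} + P$ ($E{\left(P \right)} = P + \frac{1}{-2} = P - \frac{1}{2} = - \frac{1}{2} + P$)
$v = 32$
$J{\left(D,C \right)} = - \frac{3}{7} + \frac{\sqrt{5}}{7}$ ($J{\left(D,C \right)} = - \frac{3}{7} + \frac{\sqrt{\left(C - C\right) + 5}}{7} = - \frac{3}{7} + \frac{\sqrt{0 + 5}}{7} = - \frac{3}{7} + \frac{\sqrt{5}}{7}$)
$u{\left(-7 \right)} \left(v + J{\left(E{\left(1 \right)},-1 \right)}\right) = - 7 \left(32 - \left(\frac{3}{7} - \frac{\sqrt{5}}{7}\right)\right) = - 7 \left(\frac{221}{7} + \frac{\sqrt{5}}{7}\right) = -221 - \sqrt{5}$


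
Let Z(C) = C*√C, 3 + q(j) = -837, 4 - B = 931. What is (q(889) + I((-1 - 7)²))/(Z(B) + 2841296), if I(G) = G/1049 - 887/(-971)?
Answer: -2428210637943888/8223761936419631821 - 2376680847093*I*√103/8223761936419631821 ≈ -0.00029527 - 2.933e-6*I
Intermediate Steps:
B = -927 (B = 4 - 1*931 = 4 - 931 = -927)
q(j) = -840 (q(j) = -3 - 837 = -840)
Z(C) = C^(3/2)
I(G) = 887/971 + G/1049 (I(G) = G*(1/1049) - 887*(-1/971) = G/1049 + 887/971 = 887/971 + G/1049)
(q(889) + I((-1 - 7)²))/(Z(B) + 2841296) = (-840 + (887/971 + (-1 - 7)²/1049))/((-927)^(3/2) + 2841296) = (-840 + (887/971 + (1/1049)*(-8)²))/(-2781*I*√103 + 2841296) = (-840 + (887/971 + (1/1049)*64))/(2841296 - 2781*I*√103) = (-840 + (887/971 + 64/1049))/(2841296 - 2781*I*√103) = (-840 + 992607/1018579)/(2841296 - 2781*I*√103) = -854613753/(1018579*(2841296 - 2781*I*√103))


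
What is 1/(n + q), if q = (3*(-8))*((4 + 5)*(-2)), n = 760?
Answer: 1/1192 ≈ 0.00083893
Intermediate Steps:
q = 432 (q = -216*(-2) = -24*(-18) = 432)
1/(n + q) = 1/(760 + 432) = 1/1192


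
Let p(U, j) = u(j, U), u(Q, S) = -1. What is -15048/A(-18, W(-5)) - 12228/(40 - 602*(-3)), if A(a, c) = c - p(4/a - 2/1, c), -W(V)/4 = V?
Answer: -4672566/6461 ≈ -723.20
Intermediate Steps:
W(V) = -4*V
p(U, j) = -1
A(a, c) = 1 + c (A(a, c) = c - 1*(-1) = c + 1 = 1 + c)
-15048/A(-18, W(-5)) - 12228/(40 - 602*(-3)) = -15048/(1 - 4*(-5)) - 12228/(40 - 602*(-3)) = -15048/(1 + 20) - 12228/(40 - 43*(-42)) = -15048/21 - 12228/(40 + 1806) = -15048*1/21 - 12228/1846 = -5016/7 - 12228*1/1846 = -5016/7 - 6114/923 = -4672566/6461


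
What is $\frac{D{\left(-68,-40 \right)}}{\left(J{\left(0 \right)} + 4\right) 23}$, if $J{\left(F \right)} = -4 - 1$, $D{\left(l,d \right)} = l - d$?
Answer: $\frac{28}{23} \approx 1.2174$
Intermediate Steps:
$J{\left(F \right)} = -5$ ($J{\left(F \right)} = -4 - 1 = -5$)
$\frac{D{\left(-68,-40 \right)}}{\left(J{\left(0 \right)} + 4\right) 23} = \frac{-68 - -40}{\left(-5 + 4\right) 23} = \frac{-68 + 40}{\left(-1\right) 23} = - \frac{28}{-23} = \left(-28\right) \left(- \frac{1}{23}\right) = \frac{28}{23}$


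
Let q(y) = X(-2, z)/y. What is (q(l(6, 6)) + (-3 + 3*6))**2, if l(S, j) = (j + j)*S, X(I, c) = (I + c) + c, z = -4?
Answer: 286225/1296 ≈ 220.85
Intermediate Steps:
X(I, c) = I + 2*c
l(S, j) = 2*S*j (l(S, j) = (2*j)*S = 2*S*j)
q(y) = -10/y (q(y) = (-2 + 2*(-4))/y = (-2 - 8)/y = -10/y)
(q(l(6, 6)) + (-3 + 3*6))**2 = (-10/(2*6*6) + (-3 + 3*6))**2 = (-10/72 + (-3 + 18))**2 = (-10*1/72 + 15)**2 = (-5/36 + 15)**2 = (535/36)**2 = 286225/1296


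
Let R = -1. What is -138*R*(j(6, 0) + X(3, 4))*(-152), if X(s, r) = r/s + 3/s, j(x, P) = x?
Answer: -174800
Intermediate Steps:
X(s, r) = 3/s + r/s
-138*R*(j(6, 0) + X(3, 4))*(-152) = -(-138)*(6 + (3 + 4)/3)*(-152) = -(-138)*(6 + (⅓)*7)*(-152) = -(-138)*(6 + 7/3)*(-152) = -(-138)*25/3*(-152) = -138*(-25/3)*(-152) = 1150*(-152) = -174800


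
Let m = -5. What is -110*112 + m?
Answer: -12325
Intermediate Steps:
-110*112 + m = -110*112 - 5 = -12320 - 5 = -12325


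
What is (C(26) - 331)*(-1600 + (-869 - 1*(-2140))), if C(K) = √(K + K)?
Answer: 108899 - 658*√13 ≈ 1.0653e+5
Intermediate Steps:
C(K) = √2*√K (C(K) = √(2*K) = √2*√K)
(C(26) - 331)*(-1600 + (-869 - 1*(-2140))) = (√2*√26 - 331)*(-1600 + (-869 - 1*(-2140))) = (2*√13 - 331)*(-1600 + (-869 + 2140)) = (-331 + 2*√13)*(-1600 + 1271) = (-331 + 2*√13)*(-329) = 108899 - 658*√13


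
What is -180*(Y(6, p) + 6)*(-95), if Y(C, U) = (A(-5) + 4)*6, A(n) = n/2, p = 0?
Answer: 256500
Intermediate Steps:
A(n) = n/2 (A(n) = n*(½) = n/2)
Y(C, U) = 9 (Y(C, U) = ((½)*(-5) + 4)*6 = (-5/2 + 4)*6 = (3/2)*6 = 9)
-180*(Y(6, p) + 6)*(-95) = -180*(9 + 6)*(-95) = -180*15*(-95) = -36*75*(-95) = -2700*(-95) = 256500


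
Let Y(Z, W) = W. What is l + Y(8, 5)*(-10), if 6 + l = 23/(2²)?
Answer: -201/4 ≈ -50.250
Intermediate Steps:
l = -¼ (l = -6 + 23/(2²) = -6 + 23/4 = -¼ ≈ -0.25000)
l + Y(8, 5)*(-10) = -¼ + 5*(-10) = -¼ - 50 = -201/4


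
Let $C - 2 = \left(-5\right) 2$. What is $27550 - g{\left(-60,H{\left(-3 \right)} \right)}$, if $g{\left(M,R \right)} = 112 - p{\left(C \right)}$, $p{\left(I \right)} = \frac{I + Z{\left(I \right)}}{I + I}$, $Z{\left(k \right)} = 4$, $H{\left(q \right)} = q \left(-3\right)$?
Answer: $\frac{109753}{4} \approx 27438.0$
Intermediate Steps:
$H{\left(q \right)} = - 3 q$
$C = -8$ ($C = 2 - 10 = -8$)
$p{\left(I \right)} = \frac{4 + I}{2 I}$ ($p{\left(I \right)} = \frac{I + 4}{I + I} = \frac{4 + I}{2 I}$)
$g{\left(M,R \right)} = \frac{447}{4}$ ($g{\left(M,R \right)} = 112 - \frac{4 - 8}{2 \left(-8\right)} = 112 - \frac{1}{2} \left(- \frac{1}{8}\right) \left(-4\right) = 112 - \frac{1}{4} = \frac{447}{4}$)
$27550 - g{\left(-60,H{\left(-3 \right)} \right)} = 27550 - \frac{447}{4} = \frac{109753}{4}$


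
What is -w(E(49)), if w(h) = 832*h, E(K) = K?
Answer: -40768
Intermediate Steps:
-w(E(49)) = -832*49 = -1*40768 = -40768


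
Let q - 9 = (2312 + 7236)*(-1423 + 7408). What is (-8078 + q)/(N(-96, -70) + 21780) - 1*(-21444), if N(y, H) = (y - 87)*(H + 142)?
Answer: 241640887/8604 ≈ 28085.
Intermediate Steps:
N(y, H) = (-87 + y)*(142 + H)
q = 57144789 (q = 9 + (2312 + 7236)*(-1423 + 7408) = 9 + 9548*5985 = 9 + 57144780 = 57144789)
(-8078 + q)/(N(-96, -70) + 21780) - 1*(-21444) = (-8078 + 57144789)/((-12354 - 87*(-70) + 142*(-96) - 70*(-96)) + 21780) - 1*(-21444) = 57136711/((-12354 + 6090 - 13632 + 6720) + 21780) + 21444 = 57136711/(-13176 + 21780) + 21444 = 57136711/8604 + 21444 = 241640887/8604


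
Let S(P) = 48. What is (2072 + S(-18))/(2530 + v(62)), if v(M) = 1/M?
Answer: 131440/156861 ≈ 0.83794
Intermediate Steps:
v(M) = 1/M
(2072 + S(-18))/(2530 + v(62)) = (2072 + 48)/(2530 + 1/62) = 2120/(2530 + 1/62) = 2120/(156861/62) = 2120*(62/156861) = 131440/156861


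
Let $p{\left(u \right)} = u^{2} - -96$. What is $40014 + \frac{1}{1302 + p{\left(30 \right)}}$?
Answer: $\frac{91952173}{2298} \approx 40014.0$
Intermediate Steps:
$p{\left(u \right)} = 96 + u^{2}$ ($p{\left(u \right)} = u^{2} + 96 = 96 + u^{2}$)
$40014 + \frac{1}{1302 + p{\left(30 \right)}} = 40014 + \frac{1}{1302 + \left(96 + 30^{2}\right)} = 40014 + \frac{1}{1302 + \left(96 + 900\right)} = 40014 + \frac{1}{1302 + 996} = 40014 + \frac{1}{2298} = \frac{91952173}{2298}$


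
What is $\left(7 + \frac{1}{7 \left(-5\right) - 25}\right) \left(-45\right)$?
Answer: $- \frac{1257}{4} \approx -314.25$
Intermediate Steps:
$\left(7 + \frac{1}{7 \left(-5\right) - 25}\right) \left(-45\right) = \left(7 + \frac{1}{-35 - 25}\right) \left(-45\right) = \left(7 + \frac{1}{-60}\right) \left(-45\right) = \left(7 - \frac{1}{60}\right) \left(-45\right) = \frac{419}{60} \left(-45\right) = - \frac{1257}{4}$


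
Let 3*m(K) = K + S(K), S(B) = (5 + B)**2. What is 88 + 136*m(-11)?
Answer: 3664/3 ≈ 1221.3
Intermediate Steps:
m(K) = K/3 + (5 + K)**2/3 (m(K) = (K + (5 + K)**2)/3 = K/3 + (5 + K)**2/3)
88 + 136*m(-11) = 88 + 136*((1/3)*(-11) + (5 - 11)**2/3) = 88 + 136*(-11/3 + (1/3)*(-6)**2) = 88 + 136*(-11/3 + (1/3)*36) = 88 + 136*(-11/3 + 12) = 88 + 136*(25/3) = 88 + 3400/3 = 3664/3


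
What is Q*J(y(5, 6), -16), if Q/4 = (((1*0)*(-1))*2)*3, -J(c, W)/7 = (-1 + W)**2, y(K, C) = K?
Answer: 0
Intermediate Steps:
J(c, W) = -7*(-1 + W)**2
Q = 0 (Q = 4*((((1*0)*(-1))*2)*3) = 4*(((0*(-1))*2)*3) = 4*((0*2)*3) = 4*(0*3) = 4*0 = 0)
Q*J(y(5, 6), -16) = 0*(-7*(-1 - 16)**2) = 0*(-7*(-17)**2) = 0*(-7*289) = 0*(-2023) = 0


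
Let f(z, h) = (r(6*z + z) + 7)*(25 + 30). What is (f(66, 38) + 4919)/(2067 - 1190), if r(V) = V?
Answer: 30714/877 ≈ 35.022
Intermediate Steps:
f(z, h) = 385 + 385*z (f(z, h) = ((6*z + z) + 7)*(25 + 30) = (7*z + 7)*55 = (7 + 7*z)*55 = 385 + 385*z)
(f(66, 38) + 4919)/(2067 - 1190) = ((385 + 385*66) + 4919)/(2067 - 1190) = ((385 + 25410) + 4919)/877 = (25795 + 4919)*(1/877) = 30714*(1/877) = 30714/877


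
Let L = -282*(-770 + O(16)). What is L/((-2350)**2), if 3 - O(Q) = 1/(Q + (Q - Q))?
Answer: 36819/940000 ≈ 0.039169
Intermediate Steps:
O(Q) = 3 - 1/Q (O(Q) = 3 - 1/(Q + (Q - Q)) = 3 - 1/(Q + 0) = 3 - 1/Q)
L = 1730493/8 (L = -282*(-770 + (3 - 1/16)) = -282*(-770 + 47/16) = -282*(-12273/16) = 1730493/8 ≈ 2.1631e+5)
L/((-2350)**2) = 1730493/(8*((-2350)**2)) = (1730493/8)/5522500 = (1730493/8)*(1/5522500) = 36819/940000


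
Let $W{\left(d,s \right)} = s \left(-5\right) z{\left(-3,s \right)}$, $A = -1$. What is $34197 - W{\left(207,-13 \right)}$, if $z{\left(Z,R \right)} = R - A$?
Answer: $34977$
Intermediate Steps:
$z{\left(Z,R \right)} = 1 + R$ ($z{\left(Z,R \right)} = R - -1 = R + 1 = 1 + R$)
$W{\left(d,s \right)} = - 5 s \left(1 + s\right)$ ($W{\left(d,s \right)} = s \left(-5\right) \left(1 + s\right) = - 5 s \left(1 + s\right)$)
$34197 - W{\left(207,-13 \right)} = 34197 - \left(-5\right) \left(-13\right) \left(1 - 13\right) = 34197 - \left(-5\right) \left(-13\right) \left(-12\right) = 34197 - -780 = 34197 + 780 = 34977$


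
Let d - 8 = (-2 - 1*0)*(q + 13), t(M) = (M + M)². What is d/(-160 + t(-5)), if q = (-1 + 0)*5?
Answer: 2/15 ≈ 0.13333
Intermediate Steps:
t(M) = 4*M² (t(M) = (2*M)² = 4*M²)
q = -5 (q = -1*5 = -5)
d = -8 (d = 8 + (-2 - 1*0)*(-5 + 13) = 8 + (-2 + 0)*8 = 8 - 2*8 = 8 - 16 = -8)
d/(-160 + t(-5)) = -8/(-160 + 4*(-5)²) = -8/(-160 + 4*25) = -8/(-160 + 100) = -8/(-60) = -8*(-1/60) = 2/15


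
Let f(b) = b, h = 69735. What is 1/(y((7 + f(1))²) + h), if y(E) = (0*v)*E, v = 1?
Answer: 1/69735 ≈ 1.4340e-5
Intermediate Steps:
y(E) = 0 (y(E) = (0*1)*E = 0*E = 0)
1/(y((7 + f(1))²) + h) = 1/(0 + 69735) = 1/69735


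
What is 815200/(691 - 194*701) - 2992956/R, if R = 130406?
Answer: -255631448434/8822161509 ≈ -28.976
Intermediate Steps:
815200/(691 - 194*701) - 2992956/R = 815200/(691 - 194*701) - 2992956/130406 = 815200/(691 - 135994) - 2992956*1/130406 = 815200/(-135303) - 1496478/65203 = 815200*(-1/135303) - 1496478/65203 = -815200/135303 - 1496478/65203 = -255631448434/8822161509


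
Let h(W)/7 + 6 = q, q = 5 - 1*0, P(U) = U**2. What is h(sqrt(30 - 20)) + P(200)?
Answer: 39993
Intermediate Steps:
q = 5 (q = 5 + 0 = 5)
h(W) = -7 (h(W) = -42 + 7*5 = -42 + 35 = -7)
h(sqrt(30 - 20)) + P(200) = -7 + 200**2 = -7 + 40000 = 39993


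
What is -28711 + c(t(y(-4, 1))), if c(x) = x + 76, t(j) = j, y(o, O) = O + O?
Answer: -28633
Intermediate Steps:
y(o, O) = 2*O
c(x) = 76 + x
-28711 + c(t(y(-4, 1))) = -28711 + (76 + 2*1) = -28711 + (76 + 2) = -28711 + 78 = -28633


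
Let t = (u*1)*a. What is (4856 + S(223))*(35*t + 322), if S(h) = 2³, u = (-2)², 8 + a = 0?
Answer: -3881472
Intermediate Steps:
a = -8 (a = -8 + 0 = -8)
u = 4
S(h) = 8
t = -32 (t = (4*1)*(-8) = 4*(-8) = -32)
(4856 + S(223))*(35*t + 322) = (4856 + 8)*(35*(-32) + 322) = 4864*(-1120 + 322) = 4864*(-798) = -3881472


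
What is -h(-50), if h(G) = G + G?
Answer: 100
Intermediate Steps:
h(G) = 2*G
-h(-50) = -2*(-50) = -1*(-100) = 100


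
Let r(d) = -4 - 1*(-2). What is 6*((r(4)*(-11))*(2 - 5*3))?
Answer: -1716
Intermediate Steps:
r(d) = -2 (r(d) = -4 + 2 = -2)
6*((r(4)*(-11))*(2 - 5*3)) = 6*((-2*(-11))*(2 - 5*3)) = 6*(22*(2 - 15)) = 6*(22*(-13)) = 6*(-286) = -1716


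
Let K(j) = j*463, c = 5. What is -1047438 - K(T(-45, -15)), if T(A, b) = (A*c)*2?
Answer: -839088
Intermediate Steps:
T(A, b) = 10*A (T(A, b) = (A*5)*2 = (5*A)*2 = 10*A)
K(j) = 463*j
-1047438 - K(T(-45, -15)) = -1047438 - 463*10*(-45) = -1047438 - 463*(-450) = -1047438 - 1*(-208350) = -1047438 + 208350 = -839088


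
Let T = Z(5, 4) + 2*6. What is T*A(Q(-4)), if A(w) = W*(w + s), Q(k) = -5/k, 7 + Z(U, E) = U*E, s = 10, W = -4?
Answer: -1125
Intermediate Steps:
Z(U, E) = -7 + E*U (Z(U, E) = -7 + U*E = -7 + E*U)
A(w) = -40 - 4*w (A(w) = -4*(w + 10) = -4*(10 + w) = -40 - 4*w)
T = 25 (T = (-7 + 4*5) + 2*6 = (-7 + 20) + 12 = 13 + 12 = 25)
T*A(Q(-4)) = 25*(-40 - (-20)/(-4)) = 25*(-40 - (-20)*(-1)/4) = 25*(-40 - 4*5/4) = 25*(-40 - 5) = 25*(-45) = -1125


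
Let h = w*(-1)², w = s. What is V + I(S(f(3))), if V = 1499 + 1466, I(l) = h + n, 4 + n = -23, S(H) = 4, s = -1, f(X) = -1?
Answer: 2937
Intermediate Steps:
w = -1
n = -27 (n = -4 - 23 = -27)
h = -1 (h = -1*(-1)² = -1*1 = -1)
I(l) = -28 (I(l) = -1 - 27 = -28)
V = 2965
V + I(S(f(3))) = 2965 - 28 = 2937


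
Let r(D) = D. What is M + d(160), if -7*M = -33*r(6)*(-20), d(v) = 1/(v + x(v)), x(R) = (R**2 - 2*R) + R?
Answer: -101375993/179200 ≈ -565.71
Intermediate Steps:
x(R) = R**2 - R
d(v) = 1/(v + v*(-1 + v))
M = -3960/7 (M = -(-33*6)*(-20)/7 = -(-198)*(-20)/7 = -1/7*3960 = -3960/7 ≈ -565.71)
M + d(160) = -3960/7 + 160**(-2) = -3960/7 + 1/25600 = -101375993/179200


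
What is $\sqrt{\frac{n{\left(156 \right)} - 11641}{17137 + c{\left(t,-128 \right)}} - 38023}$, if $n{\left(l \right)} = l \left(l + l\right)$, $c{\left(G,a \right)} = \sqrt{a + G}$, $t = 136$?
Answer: $\frac{\sqrt{-651563120 - 76046 \sqrt{2}}}{\sqrt{17137 + 2 \sqrt{2}}} \approx 194.99 i$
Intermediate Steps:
$c{\left(G,a \right)} = \sqrt{G + a}$
$n{\left(l \right)} = 2 l^{2}$ ($n{\left(l \right)} = l 2 l = 2 l^{2}$)
$\sqrt{\frac{n{\left(156 \right)} - 11641}{17137 + c{\left(t,-128 \right)}} - 38023} = \sqrt{\frac{2 \cdot 156^{2} - 11641}{17137 + \sqrt{136 - 128}} - 38023} = \sqrt{\frac{2 \cdot 24336 - 11641}{17137 + \sqrt{8}} - 38023} = \sqrt{\frac{48672 - 11641}{17137 + 2 \sqrt{2}} - 38023} = \sqrt{\frac{37031}{17137 + 2 \sqrt{2}} - 38023} = \sqrt{-38023 + \frac{37031}{17137 + 2 \sqrt{2}}}$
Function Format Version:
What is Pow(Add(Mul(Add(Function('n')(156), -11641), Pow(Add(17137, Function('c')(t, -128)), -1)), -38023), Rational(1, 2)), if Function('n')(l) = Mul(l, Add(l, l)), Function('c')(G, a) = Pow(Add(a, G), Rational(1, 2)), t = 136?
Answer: Mul(Pow(Add(-651563120, Mul(-76046, Pow(2, Rational(1, 2)))), Rational(1, 2)), Pow(Add(17137, Mul(2, Pow(2, Rational(1, 2)))), Rational(-1, 2))) ≈ Mul(194.99, I)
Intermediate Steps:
Function('c')(G, a) = Pow(Add(G, a), Rational(1, 2))
Function('n')(l) = Mul(2, Pow(l, 2)) (Function('n')(l) = Mul(l, Mul(2, l)) = Mul(2, Pow(l, 2)))
Pow(Add(Mul(Add(Function('n')(156), -11641), Pow(Add(17137, Function('c')(t, -128)), -1)), -38023), Rational(1, 2)) = Pow(Add(Mul(Add(Mul(2, Pow(156, 2)), -11641), Pow(Add(17137, Pow(Add(136, -128), Rational(1, 2))), -1)), -38023), Rational(1, 2)) = Pow(Add(Mul(Add(Mul(2, 24336), -11641), Pow(Add(17137, Pow(8, Rational(1, 2))), -1)), -38023), Rational(1, 2)) = Pow(Add(Mul(Add(48672, -11641), Pow(Add(17137, Mul(2, Pow(2, Rational(1, 2)))), -1)), -38023), Rational(1, 2)) = Pow(Add(Mul(37031, Pow(Add(17137, Mul(2, Pow(2, Rational(1, 2)))), -1)), -38023), Rational(1, 2)) = Pow(Add(-38023, Mul(37031, Pow(Add(17137, Mul(2, Pow(2, Rational(1, 2)))), -1))), Rational(1, 2))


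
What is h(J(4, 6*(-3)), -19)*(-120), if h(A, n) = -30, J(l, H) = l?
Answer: 3600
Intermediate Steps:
h(J(4, 6*(-3)), -19)*(-120) = -30*(-120) = 3600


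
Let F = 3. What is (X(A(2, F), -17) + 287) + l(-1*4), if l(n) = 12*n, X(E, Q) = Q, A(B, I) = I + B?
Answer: 222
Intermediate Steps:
A(B, I) = B + I
(X(A(2, F), -17) + 287) + l(-1*4) = (-17 + 287) + 12*(-1*4) = 270 + 12*(-4) = 270 - 48 = 222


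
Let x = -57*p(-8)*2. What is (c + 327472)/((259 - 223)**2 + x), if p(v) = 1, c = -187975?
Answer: 46499/394 ≈ 118.02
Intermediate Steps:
x = -114 (x = -57*1*2 = -57*2 = -114)
(c + 327472)/((259 - 223)**2 + x) = (-187975 + 327472)/((259 - 223)**2 - 114) = 139497/(36**2 - 114) = 139497/(1296 - 114) = 139497/1182 = 139497*(1/1182) = 46499/394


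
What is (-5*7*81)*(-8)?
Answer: 22680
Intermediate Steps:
(-5*7*81)*(-8) = -35*81*(-8) = -2835*(-8) = 22680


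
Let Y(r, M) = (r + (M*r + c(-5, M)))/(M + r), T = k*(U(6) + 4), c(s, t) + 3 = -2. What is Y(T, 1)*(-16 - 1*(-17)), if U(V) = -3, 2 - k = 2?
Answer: -5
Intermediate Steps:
k = 0 (k = 2 - 1*2 = 2 - 2 = 0)
c(s, t) = -5 (c(s, t) = -3 - 2 = -5)
T = 0 (T = 0*(-3 + 4) = 0*1 = 0)
Y(r, M) = (-5 + r + M*r)/(M + r) (Y(r, M) = (r + (M*r - 5))/(M + r) = (r + (-5 + M*r))/(M + r) = (-5 + r + M*r)/(M + r))
Y(T, 1)*(-16 - 1*(-17)) = ((-5 + 0 + 1*0)/(1 + 0))*(-16 - 1*(-17)) = ((-5 + 0 + 0)/1)*(-16 + 17) = (1*(-5))*1 = -5*1 = -5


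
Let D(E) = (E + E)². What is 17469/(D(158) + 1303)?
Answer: 17469/101159 ≈ 0.17269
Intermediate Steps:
D(E) = 4*E² (D(E) = (2*E)² = 4*E²)
17469/(D(158) + 1303) = 17469/(4*158² + 1303) = 17469/(4*24964 + 1303) = 17469/(99856 + 1303) = 17469/101159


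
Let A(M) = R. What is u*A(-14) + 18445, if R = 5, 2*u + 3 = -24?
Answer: 36755/2 ≈ 18378.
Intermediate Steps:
u = -27/2 (u = -3/2 + (½)*(-24) = -3/2 - 12 = -27/2 ≈ -13.500)
A(M) = 5
u*A(-14) + 18445 = -27/2*5 + 18445 = -135/2 + 18445 = 36755/2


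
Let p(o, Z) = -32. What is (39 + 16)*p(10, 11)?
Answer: -1760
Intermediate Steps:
(39 + 16)*p(10, 11) = (39 + 16)*(-32) = 55*(-32) = -1760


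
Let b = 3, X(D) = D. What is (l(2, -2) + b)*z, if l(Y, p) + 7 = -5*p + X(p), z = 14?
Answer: 56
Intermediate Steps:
l(Y, p) = -7 - 4*p (l(Y, p) = -7 + (-5*p + p) = -7 - 4*p)
(l(2, -2) + b)*z = ((-7 - 4*(-2)) + 3)*14 = ((-7 + 8) + 3)*14 = (1 + 3)*14 = 4*14 = 56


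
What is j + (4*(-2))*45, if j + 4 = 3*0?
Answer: -364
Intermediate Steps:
j = -4 (j = -4 + 3*0 = -4 + 0 = -4)
j + (4*(-2))*45 = -4 + (4*(-2))*45 = -4 - 8*45 = -4 - 360 = -364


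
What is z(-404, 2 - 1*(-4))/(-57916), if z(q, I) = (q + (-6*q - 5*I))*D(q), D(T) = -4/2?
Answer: 995/14479 ≈ 0.068720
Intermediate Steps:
D(T) = -2 (D(T) = -4*½ = -2)
z(q, I) = 10*I + 10*q (z(q, I) = (q + (-6*q - 5*I))*(-2) = (-5*I - 5*q)*(-2) = 10*I + 10*q)
z(-404, 2 - 1*(-4))/(-57916) = (10*(2 - 1*(-4)) + 10*(-404))/(-57916) = (10*(2 + 4) - 4040)*(-1/57916) = (10*6 - 4040)*(-1/57916) = (60 - 4040)*(-1/57916) = -3980*(-1/57916) = 995/14479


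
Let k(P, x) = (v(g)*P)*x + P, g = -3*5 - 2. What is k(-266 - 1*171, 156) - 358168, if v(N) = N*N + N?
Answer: -18901389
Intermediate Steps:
g = -17 (g = -15 - 2 = -17)
v(N) = N + N² (v(N) = N² + N = N + N²)
k(P, x) = P + 272*P*x (k(P, x) = ((-17*(1 - 17))*P)*x + P = ((-17*(-16))*P)*x + P = (272*P)*x + P = 272*P*x + P = P + 272*P*x)
k(-266 - 1*171, 156) - 358168 = (-266 - 1*171)*(1 + 272*156) - 358168 = (-266 - 171)*(1 + 42432) - 358168 = -437*42433 - 358168 = -18543221 - 358168 = -18901389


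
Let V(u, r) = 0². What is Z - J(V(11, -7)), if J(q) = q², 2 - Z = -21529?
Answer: 21531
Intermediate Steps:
Z = 21531 (Z = 2 - 1*(-21529) = 2 + 21529 = 21531)
V(u, r) = 0
Z - J(V(11, -7)) = 21531 - 1*0² = 21531 - 1*0 = 21531 + 0 = 21531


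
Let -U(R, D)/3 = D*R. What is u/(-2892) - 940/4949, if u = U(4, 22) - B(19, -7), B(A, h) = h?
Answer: -1446587/14312508 ≈ -0.10107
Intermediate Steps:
U(R, D) = -3*D*R
u = -257 (u = -3*22*4 - 1*(-7) = -264 + 7 = -257)
u/(-2892) - 940/4949 = -257/(-2892) - 940/4949 = -257*(-1/2892) - 940*1/4949 = 257/2892 - 940/4949 = -1446587/14312508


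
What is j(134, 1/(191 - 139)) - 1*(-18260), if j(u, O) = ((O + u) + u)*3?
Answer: 991331/52 ≈ 19064.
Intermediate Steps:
j(u, O) = 3*O + 6*u (j(u, O) = (O + 2*u)*3 = 3*O + 6*u)
j(134, 1/(191 - 139)) - 1*(-18260) = (3/(191 - 139) + 6*134) - 1*(-18260) = (3/52 + 804) + 18260 = 41811/52 + 18260 = 991331/52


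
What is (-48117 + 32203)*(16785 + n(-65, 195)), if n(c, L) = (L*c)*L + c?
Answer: 39067358170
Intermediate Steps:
n(c, L) = c + c*L**2 (n(c, L) = c*L**2 + c = c + c*L**2)
(-48117 + 32203)*(16785 + n(-65, 195)) = (-48117 + 32203)*(16785 - 65*(1 + 195**2)) = -15914*(16785 - 65*(1 + 38025)) = -15914*(16785 - 65*38026) = -15914*(16785 - 2471690) = -15914*(-2454905) = 39067358170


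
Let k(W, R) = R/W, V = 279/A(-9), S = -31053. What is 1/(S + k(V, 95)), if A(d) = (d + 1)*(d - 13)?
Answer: -279/8647067 ≈ -3.2265e-5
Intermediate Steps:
A(d) = (1 + d)*(-13 + d)
V = 279/176 (V = 279/(-13 + (-9)**2 - 12*(-9)) = 279/(-13 + 81 + 108) = 279/176 ≈ 1.5852)
1/(S + k(V, 95)) = 1/(-31053 + 95/(279/176)) = 1/(-31053 + 95*(176/279)) = 1/(-31053 + 16720/279) = 1/(-8647067/279) = -279/8647067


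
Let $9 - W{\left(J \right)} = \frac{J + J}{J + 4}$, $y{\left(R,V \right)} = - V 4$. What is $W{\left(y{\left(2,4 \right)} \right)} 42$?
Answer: $266$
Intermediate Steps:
$y{\left(R,V \right)} = - 4 V$
$W{\left(J \right)} = 9 - \frac{2 J}{4 + J}$ ($W{\left(J \right)} = 9 - \frac{J + J}{J + 4} = 9 - \frac{2 J}{4 + J}$)
$W{\left(y{\left(2,4 \right)} \right)} 42 = \frac{36 + 7 \left(\left(-4\right) 4\right)}{4 - 16} \cdot 42 = \frac{36 + 7 \left(-16\right)}{4 - 16} \cdot 42 = \frac{36 - 112}{-12} \cdot 42 = \left(- \frac{1}{12}\right) \left(-76\right) 42 = \frac{19}{3} \cdot 42 = 266$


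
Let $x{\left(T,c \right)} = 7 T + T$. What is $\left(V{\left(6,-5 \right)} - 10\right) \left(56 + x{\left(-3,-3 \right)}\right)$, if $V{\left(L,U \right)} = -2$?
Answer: $-384$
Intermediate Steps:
$x{\left(T,c \right)} = 8 T$
$\left(V{\left(6,-5 \right)} - 10\right) \left(56 + x{\left(-3,-3 \right)}\right) = \left(-2 - 10\right) \left(56 + 8 \left(-3\right)\right) = \left(-2 - 10\right) \left(56 - 24\right) = \left(-12\right) 32 = -384$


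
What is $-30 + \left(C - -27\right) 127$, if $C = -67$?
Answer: $-5110$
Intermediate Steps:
$-30 + \left(C - -27\right) 127 = -30 + \left(-67 - -27\right) 127 = -30 + \left(-67 + 27\right) 127 = -30 - 5080 = -5110$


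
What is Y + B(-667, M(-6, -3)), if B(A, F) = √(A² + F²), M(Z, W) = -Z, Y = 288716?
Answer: 288716 + 185*√13 ≈ 2.8938e+5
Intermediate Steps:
Y + B(-667, M(-6, -3)) = 288716 + √((-667)² + (-1*(-6))²) = 288716 + √(444889 + 6²) = 288716 + √(444889 + 36) = 288716 + √444925 = 288716 + 185*√13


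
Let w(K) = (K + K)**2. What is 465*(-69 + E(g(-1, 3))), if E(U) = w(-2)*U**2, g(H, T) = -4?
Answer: 86955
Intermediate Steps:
w(K) = 4*K**2 (w(K) = (2*K)**2 = 4*K**2)
E(U) = 16*U**2 (E(U) = (4*(-2)**2)*U**2 = (4*4)*U**2 = 16*U**2)
465*(-69 + E(g(-1, 3))) = 465*(-69 + 16*(-4)**2) = 465*(-69 + 16*16) = 465*(-69 + 256) = 465*187 = 86955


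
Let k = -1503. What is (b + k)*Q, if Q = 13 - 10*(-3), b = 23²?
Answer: -41882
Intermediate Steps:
b = 529
Q = 43 (Q = 13 + 30 = 43)
(b + k)*Q = (529 - 1503)*43 = -974*43 = -41882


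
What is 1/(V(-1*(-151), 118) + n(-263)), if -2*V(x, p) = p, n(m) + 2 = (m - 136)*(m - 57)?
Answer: 1/127619 ≈ 7.8358e-6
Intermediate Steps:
n(m) = -2 + (-136 + m)*(-57 + m) (n(m) = -2 + (m - 136)*(m - 57) = -2 + (-136 + m)*(-57 + m))
V(x, p) = -p/2
1/(V(-1*(-151), 118) + n(-263)) = 1/(-1/2*118 + (7750 + (-263)**2 - 193*(-263))) = 1/(-59 + (7750 + 69169 + 50759)) = 1/(-59 + 127678) = 1/127619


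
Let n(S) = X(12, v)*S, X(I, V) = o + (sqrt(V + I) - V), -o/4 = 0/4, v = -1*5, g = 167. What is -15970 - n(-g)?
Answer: -15135 + 167*sqrt(7) ≈ -14693.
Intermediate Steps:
v = -5
o = 0 (o = -0/4 = -4*0 = 0)
X(I, V) = sqrt(I + V) - V (X(I, V) = 0 + (sqrt(V + I) - V) = 0 + (sqrt(I + V) - V) = sqrt(I + V) - V)
n(S) = S*(5 + sqrt(7)) (n(S) = (sqrt(12 - 5) - 1*(-5))*S = (sqrt(7) + 5)*S = (5 + sqrt(7))*S = S*(5 + sqrt(7)))
-15970 - n(-g) = -15970 - (-1*167)*(5 + sqrt(7)) = -15970 - (-167)*(5 + sqrt(7)) = -15970 - (-835 - 167*sqrt(7)) = -15970 + (835 + 167*sqrt(7)) = -15135 + 167*sqrt(7)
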